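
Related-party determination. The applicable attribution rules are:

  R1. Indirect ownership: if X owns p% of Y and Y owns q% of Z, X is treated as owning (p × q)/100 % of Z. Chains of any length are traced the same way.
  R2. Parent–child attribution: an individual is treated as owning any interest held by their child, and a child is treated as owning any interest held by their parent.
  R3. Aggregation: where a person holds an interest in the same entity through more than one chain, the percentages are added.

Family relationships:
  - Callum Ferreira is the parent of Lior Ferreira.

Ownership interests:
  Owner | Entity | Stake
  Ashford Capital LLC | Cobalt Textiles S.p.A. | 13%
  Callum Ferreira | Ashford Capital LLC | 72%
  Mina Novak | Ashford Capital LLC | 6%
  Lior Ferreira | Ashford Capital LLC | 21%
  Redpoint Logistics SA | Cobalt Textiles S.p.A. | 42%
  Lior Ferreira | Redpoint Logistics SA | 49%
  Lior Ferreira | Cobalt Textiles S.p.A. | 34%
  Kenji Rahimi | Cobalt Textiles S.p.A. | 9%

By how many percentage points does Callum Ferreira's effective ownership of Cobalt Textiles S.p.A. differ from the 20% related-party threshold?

46.67

By parent–child attribution (R2), Callum Ferreira is treated as also owning Lior Ferreira's interest in Ashford Capital LLC, giving 72% + 21% = 93%.
By parent–child attribution (R2), Callum Ferreira is treated as owning Lior Ferreira's 49% interest in Redpoint Logistics SA.
By parent–child attribution (R2), Callum Ferreira is treated as owning Lior Ferreira's 34% interest in Cobalt Textiles S.p.A.
Chain via Ashford Capital LLC (R1): 93% × 13% = 12.09% of Cobalt Textiles S.p.A.
Chain via Redpoint Logistics SA (R1): 49% × 42% = 20.58% of Cobalt Textiles S.p.A.
Direct interest in Cobalt Textiles S.p.A: 34%.
Aggregating (R3): 12.09% + 20.58% + 34% = 66.67%.
66.67% exceeds the 20% threshold by 46.67 percentage points.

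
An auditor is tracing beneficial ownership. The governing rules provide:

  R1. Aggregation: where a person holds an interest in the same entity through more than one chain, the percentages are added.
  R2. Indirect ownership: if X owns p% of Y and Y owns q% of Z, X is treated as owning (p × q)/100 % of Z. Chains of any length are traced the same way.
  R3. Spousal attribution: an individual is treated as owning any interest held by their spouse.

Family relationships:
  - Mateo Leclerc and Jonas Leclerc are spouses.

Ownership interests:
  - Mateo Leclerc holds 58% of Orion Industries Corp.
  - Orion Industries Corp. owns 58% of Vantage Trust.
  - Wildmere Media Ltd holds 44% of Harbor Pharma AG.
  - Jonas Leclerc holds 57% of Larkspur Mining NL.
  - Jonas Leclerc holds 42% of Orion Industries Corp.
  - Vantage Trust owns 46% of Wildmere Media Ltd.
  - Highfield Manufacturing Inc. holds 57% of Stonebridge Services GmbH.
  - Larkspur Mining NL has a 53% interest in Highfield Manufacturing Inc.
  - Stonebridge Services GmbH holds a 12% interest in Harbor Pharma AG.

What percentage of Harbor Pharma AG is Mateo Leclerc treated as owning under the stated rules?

13.805564%

By spousal attribution (R3), Mateo Leclerc is treated as also owning Jonas Leclerc's interest in Orion Industries Corp, giving 58% + 42% = 100%.
By spousal attribution (R3), Mateo Leclerc is treated as owning Jonas Leclerc's 57% interest in Larkspur Mining NL.
Chain via Orion Industries Corp. → Vantage Trust → Wildmere Media Ltd (R2): 100% × 58% × 46% × 44% = 11.7392% of Harbor Pharma AG.
Chain via Larkspur Mining NL → Highfield Manufacturing Inc. → Stonebridge Services GmbH (R2): 57% × 53% × 57% × 12% = 2.066364% of Harbor Pharma AG.
Aggregating (R1): 11.7392% + 2.066364% = 13.805564%.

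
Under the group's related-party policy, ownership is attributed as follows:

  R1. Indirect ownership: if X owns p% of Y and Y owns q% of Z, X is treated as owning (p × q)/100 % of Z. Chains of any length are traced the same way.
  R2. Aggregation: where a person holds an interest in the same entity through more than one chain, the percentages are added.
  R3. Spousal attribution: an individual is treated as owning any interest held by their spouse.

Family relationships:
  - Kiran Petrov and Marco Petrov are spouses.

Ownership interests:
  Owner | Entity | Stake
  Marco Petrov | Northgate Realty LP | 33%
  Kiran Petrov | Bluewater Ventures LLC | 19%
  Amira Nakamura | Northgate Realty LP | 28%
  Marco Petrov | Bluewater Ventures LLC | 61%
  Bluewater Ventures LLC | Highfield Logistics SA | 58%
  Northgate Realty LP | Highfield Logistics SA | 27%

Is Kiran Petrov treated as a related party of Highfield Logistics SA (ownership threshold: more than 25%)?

Yes

By spousal attribution (R3), Kiran Petrov is treated as also owning Marco Petrov's interest in Bluewater Ventures LLC, giving 19% + 61% = 80%.
By spousal attribution (R3), Kiran Petrov is treated as owning Marco Petrov's 33% interest in Northgate Realty LP.
Chain via Bluewater Ventures LLC (R1): 80% × 58% = 46.4% of Highfield Logistics SA.
Chain via Northgate Realty LP (R1): 33% × 27% = 8.91% of Highfield Logistics SA.
Aggregating (R2): 46.4% + 8.91% = 55.31%.
55.31% exceeds the 25% threshold, so Kiran is a related party to Highfield Logistics SA.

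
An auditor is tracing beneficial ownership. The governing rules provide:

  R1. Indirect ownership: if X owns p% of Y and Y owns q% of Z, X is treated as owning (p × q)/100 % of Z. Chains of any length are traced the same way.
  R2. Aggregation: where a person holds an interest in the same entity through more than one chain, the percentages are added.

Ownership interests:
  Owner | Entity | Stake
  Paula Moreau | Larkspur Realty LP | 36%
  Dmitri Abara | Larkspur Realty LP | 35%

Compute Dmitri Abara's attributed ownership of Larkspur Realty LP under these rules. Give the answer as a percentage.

35%

Direct interest in Larkspur Realty LP: 35%.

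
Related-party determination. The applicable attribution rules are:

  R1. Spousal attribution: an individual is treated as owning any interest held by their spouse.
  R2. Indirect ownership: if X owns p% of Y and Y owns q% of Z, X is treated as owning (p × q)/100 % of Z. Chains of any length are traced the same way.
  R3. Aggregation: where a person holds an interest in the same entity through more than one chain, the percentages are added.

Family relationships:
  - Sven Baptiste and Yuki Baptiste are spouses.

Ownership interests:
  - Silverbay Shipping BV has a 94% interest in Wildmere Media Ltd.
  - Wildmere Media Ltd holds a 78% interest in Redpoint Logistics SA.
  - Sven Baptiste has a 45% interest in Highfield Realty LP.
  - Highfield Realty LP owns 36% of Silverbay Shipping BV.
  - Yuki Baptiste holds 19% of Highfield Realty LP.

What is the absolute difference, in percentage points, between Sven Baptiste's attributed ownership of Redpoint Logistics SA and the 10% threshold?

By spousal attribution (R1), Sven Baptiste is treated as also owning Yuki Baptiste's interest in Highfield Realty LP, giving 45% + 19% = 64%.
Chain via Highfield Realty LP → Silverbay Shipping BV → Wildmere Media Ltd (R2): 64% × 36% × 94% × 78% = 16.892928% of Redpoint Logistics SA.
16.892928% exceeds the 10% threshold by 6.892928 percentage points.

6.892928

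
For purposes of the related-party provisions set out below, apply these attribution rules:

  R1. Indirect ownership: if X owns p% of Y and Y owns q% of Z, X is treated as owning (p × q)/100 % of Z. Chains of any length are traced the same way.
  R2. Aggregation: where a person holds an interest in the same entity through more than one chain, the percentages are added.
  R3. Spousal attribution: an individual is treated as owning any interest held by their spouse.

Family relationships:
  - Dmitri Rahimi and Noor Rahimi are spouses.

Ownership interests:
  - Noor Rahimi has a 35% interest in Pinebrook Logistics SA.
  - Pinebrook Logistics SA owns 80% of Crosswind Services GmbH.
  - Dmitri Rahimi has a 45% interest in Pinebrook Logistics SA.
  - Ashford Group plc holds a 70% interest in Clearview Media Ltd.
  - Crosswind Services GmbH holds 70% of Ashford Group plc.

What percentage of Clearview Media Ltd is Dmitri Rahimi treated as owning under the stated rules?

By spousal attribution (R3), Dmitri Rahimi is treated as also owning Noor Rahimi's interest in Pinebrook Logistics SA, giving 45% + 35% = 80%.
Chain via Pinebrook Logistics SA → Crosswind Services GmbH → Ashford Group plc (R1): 80% × 80% × 70% × 70% = 31.36% of Clearview Media Ltd.

31.36%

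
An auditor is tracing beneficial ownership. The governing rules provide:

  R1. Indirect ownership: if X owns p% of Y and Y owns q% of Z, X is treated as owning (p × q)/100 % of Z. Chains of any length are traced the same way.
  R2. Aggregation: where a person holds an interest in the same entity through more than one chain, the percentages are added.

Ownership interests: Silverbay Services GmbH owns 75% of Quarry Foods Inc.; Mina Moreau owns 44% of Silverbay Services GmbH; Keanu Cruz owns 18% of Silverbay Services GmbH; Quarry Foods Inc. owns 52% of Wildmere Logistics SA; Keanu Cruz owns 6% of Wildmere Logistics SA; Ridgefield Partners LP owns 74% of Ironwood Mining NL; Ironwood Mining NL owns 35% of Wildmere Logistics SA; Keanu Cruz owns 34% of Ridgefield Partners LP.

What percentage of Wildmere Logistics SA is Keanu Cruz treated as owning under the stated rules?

Chain via Silverbay Services GmbH → Quarry Foods Inc. (R1): 18% × 75% × 52% = 7.02% of Wildmere Logistics SA.
Chain via Ridgefield Partners LP → Ironwood Mining NL (R1): 34% × 74% × 35% = 8.806% of Wildmere Logistics SA.
Direct interest in Wildmere Logistics SA: 6%.
Aggregating (R2): 7.02% + 8.806% + 6% = 21.826%.

21.826%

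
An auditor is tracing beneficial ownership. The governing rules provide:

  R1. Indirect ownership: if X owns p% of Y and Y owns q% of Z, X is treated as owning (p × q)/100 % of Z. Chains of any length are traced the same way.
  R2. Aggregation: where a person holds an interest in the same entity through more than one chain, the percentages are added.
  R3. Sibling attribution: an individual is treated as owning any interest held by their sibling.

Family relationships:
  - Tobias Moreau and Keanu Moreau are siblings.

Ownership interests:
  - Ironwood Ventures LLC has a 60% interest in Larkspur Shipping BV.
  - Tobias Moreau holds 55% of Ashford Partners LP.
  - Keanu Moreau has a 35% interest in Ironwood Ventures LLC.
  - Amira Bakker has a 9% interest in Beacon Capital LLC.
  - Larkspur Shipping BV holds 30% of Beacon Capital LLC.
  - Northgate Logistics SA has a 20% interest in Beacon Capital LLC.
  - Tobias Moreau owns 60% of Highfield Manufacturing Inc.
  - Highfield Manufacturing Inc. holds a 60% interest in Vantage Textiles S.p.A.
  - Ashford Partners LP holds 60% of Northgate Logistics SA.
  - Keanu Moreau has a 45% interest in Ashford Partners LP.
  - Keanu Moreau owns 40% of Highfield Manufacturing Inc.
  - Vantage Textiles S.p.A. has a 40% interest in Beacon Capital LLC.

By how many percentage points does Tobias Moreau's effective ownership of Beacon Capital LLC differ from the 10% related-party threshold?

32.3

By sibling attribution (R3), Tobias Moreau is treated as also owning Keanu Moreau's interest in Highfield Manufacturing Inc, giving 60% + 40% = 100%.
By sibling attribution (R3), Tobias Moreau is treated as also owning Keanu Moreau's interest in Ashford Partners LP, giving 55% + 45% = 100%.
By sibling attribution (R3), Tobias Moreau is treated as owning Keanu Moreau's 35% interest in Ironwood Ventures LLC.
Chain via Highfield Manufacturing Inc. → Vantage Textiles S.p.A. (R1): 100% × 60% × 40% = 24% of Beacon Capital LLC.
Chain via Ashford Partners LP → Northgate Logistics SA (R1): 100% × 60% × 20% = 12% of Beacon Capital LLC.
Chain via Ironwood Ventures LLC → Larkspur Shipping BV (R1): 35% × 60% × 30% = 6.3% of Beacon Capital LLC.
Aggregating (R2): 24% + 12% + 6.3% = 42.3%.
42.3% exceeds the 10% threshold by 32.3 percentage points.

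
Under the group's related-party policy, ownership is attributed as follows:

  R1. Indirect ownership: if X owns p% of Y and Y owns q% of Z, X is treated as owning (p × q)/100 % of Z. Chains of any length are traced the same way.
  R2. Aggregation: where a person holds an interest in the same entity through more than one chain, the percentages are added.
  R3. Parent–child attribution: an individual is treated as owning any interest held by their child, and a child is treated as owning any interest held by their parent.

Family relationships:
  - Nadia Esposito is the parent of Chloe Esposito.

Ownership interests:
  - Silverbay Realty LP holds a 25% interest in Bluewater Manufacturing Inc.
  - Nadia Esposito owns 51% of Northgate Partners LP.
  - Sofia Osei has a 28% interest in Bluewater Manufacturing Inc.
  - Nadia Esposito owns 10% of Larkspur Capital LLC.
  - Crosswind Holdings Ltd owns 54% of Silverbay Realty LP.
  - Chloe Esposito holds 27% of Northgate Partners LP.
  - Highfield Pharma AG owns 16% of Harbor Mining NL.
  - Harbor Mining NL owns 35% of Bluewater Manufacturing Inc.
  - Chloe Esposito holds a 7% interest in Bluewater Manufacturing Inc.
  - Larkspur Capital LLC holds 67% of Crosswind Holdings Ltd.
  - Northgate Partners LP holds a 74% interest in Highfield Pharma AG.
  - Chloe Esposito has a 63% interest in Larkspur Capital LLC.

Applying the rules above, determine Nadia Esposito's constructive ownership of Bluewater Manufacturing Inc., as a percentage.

16.83517%

By parent–child attribution (R3), Nadia Esposito is treated as also owning Chloe Esposito's interest in Northgate Partners LP, giving 51% + 27% = 78%.
By parent–child attribution (R3), Nadia Esposito is treated as also owning Chloe Esposito's interest in Larkspur Capital LLC, giving 10% + 63% = 73%.
By parent–child attribution (R3), Nadia Esposito is treated as owning Chloe Esposito's 7% interest in Bluewater Manufacturing Inc.
Chain via Northgate Partners LP → Highfield Pharma AG → Harbor Mining NL (R1): 78% × 74% × 16% × 35% = 3.23232% of Bluewater Manufacturing Inc.
Chain via Larkspur Capital LLC → Crosswind Holdings Ltd → Silverbay Realty LP (R1): 73% × 67% × 54% × 25% = 6.60285% of Bluewater Manufacturing Inc.
Direct interest in Bluewater Manufacturing Inc: 7%.
Aggregating (R2): 3.23232% + 6.60285% + 7% = 16.83517%.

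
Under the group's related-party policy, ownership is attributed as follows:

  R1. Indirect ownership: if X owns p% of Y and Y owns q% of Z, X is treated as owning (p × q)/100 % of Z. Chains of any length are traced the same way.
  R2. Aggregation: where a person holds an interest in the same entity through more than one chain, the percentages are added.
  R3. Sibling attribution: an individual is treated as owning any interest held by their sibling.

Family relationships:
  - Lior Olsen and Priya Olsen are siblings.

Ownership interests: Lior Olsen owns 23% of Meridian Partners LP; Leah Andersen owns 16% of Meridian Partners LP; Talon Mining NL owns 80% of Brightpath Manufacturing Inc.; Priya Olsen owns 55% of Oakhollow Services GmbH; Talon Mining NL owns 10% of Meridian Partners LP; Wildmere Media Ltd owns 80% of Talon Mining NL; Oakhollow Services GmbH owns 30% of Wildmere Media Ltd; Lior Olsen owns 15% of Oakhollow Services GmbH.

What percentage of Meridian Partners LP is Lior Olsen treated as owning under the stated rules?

24.68%

By sibling attribution (R3), Lior Olsen is treated as also owning Priya Olsen's interest in Oakhollow Services GmbH, giving 15% + 55% = 70%.
Chain via Oakhollow Services GmbH → Wildmere Media Ltd → Talon Mining NL (R1): 70% × 30% × 80% × 10% = 1.68% of Meridian Partners LP.
Direct interest in Meridian Partners LP: 23%.
Aggregating (R2): 1.68% + 23% = 24.68%.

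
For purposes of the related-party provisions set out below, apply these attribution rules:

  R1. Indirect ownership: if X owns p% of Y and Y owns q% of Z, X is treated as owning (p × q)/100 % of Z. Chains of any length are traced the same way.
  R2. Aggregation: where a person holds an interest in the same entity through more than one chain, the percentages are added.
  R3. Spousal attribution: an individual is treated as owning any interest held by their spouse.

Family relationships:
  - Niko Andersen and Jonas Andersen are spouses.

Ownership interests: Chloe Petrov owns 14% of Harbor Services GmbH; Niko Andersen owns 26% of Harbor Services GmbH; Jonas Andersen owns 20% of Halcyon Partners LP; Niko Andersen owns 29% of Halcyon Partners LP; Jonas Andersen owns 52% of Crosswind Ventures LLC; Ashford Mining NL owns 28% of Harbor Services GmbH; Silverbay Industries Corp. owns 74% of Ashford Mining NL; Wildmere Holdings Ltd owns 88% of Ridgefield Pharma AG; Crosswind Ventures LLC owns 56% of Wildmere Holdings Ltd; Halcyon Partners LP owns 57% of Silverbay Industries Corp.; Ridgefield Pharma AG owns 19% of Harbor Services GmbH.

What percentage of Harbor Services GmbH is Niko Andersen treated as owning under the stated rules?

36.65596%

By spousal attribution (R3), Niko Andersen is treated as also owning Jonas Andersen's interest in Halcyon Partners LP, giving 29% + 20% = 49%.
By spousal attribution (R3), Niko Andersen is treated as owning Jonas Andersen's 52% interest in Crosswind Ventures LLC.
Chain via Halcyon Partners LP → Silverbay Industries Corp. → Ashford Mining NL (R1): 49% × 57% × 74% × 28% = 5.787096% of Harbor Services GmbH.
Direct interest in Harbor Services GmbH: 26%.
Chain via Crosswind Ventures LLC → Wildmere Holdings Ltd → Ridgefield Pharma AG (R1): 52% × 56% × 88% × 19% = 4.868864% of Harbor Services GmbH.
Aggregating (R2): 5.787096% + 26% + 4.868864% = 36.65596%.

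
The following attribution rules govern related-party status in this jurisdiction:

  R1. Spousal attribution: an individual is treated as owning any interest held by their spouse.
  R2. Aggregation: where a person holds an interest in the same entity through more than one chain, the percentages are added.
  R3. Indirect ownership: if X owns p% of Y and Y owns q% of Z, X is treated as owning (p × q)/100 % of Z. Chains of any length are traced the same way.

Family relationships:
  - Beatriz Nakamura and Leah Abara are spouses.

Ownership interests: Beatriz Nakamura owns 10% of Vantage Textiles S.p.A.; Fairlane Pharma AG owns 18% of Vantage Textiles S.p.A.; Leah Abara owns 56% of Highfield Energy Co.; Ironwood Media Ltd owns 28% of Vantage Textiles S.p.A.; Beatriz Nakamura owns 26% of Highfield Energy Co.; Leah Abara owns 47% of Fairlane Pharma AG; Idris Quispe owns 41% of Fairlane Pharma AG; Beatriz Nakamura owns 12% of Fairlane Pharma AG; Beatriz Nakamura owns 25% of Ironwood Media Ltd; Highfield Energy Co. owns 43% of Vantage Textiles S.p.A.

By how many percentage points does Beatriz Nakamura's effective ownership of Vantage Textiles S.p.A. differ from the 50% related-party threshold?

12.88

By spousal attribution (R1), Beatriz Nakamura is treated as also owning Leah Abara's interest in Highfield Energy Co, giving 26% + 56% = 82%.
By spousal attribution (R1), Beatriz Nakamura is treated as also owning Leah Abara's interest in Fairlane Pharma AG, giving 12% + 47% = 59%.
Chain via Highfield Energy Co. (R3): 82% × 43% = 35.26% of Vantage Textiles S.p.A.
Chain via Fairlane Pharma AG (R3): 59% × 18% = 10.62% of Vantage Textiles S.p.A.
Chain via Ironwood Media Ltd (R3): 25% × 28% = 7% of Vantage Textiles S.p.A.
Direct interest in Vantage Textiles S.p.A: 10%.
Aggregating (R2): 35.26% + 10.62% + 7% + 10% = 62.88%.
62.88% exceeds the 50% threshold by 12.88 percentage points.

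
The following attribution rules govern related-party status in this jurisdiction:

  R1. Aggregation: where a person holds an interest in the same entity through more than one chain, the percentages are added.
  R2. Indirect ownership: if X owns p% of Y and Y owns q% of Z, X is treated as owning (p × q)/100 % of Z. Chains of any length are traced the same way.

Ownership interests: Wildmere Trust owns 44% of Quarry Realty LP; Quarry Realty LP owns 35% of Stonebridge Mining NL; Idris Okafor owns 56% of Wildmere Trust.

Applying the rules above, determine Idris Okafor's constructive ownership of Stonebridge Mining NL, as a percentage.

Chain via Wildmere Trust → Quarry Realty LP (R2): 56% × 44% × 35% = 8.624% of Stonebridge Mining NL.

8.624%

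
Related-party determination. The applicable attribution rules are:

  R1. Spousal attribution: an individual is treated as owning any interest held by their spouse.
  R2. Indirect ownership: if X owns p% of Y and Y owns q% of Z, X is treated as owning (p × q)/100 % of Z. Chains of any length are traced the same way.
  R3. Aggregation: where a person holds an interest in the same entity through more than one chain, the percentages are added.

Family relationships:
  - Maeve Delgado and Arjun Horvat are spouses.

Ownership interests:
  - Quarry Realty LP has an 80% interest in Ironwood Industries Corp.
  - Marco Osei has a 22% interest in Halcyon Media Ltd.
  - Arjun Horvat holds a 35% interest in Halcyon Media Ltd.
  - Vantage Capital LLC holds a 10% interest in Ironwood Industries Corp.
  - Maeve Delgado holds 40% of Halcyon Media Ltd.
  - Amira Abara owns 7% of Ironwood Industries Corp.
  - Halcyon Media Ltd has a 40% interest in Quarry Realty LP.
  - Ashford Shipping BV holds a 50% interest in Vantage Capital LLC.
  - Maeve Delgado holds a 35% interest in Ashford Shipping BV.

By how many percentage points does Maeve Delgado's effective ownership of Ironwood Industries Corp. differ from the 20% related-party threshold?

By spousal attribution (R1), Maeve Delgado is treated as also owning Arjun Horvat's interest in Halcyon Media Ltd, giving 40% + 35% = 75%.
Chain via Ashford Shipping BV → Vantage Capital LLC (R2): 35% × 50% × 10% = 1.75% of Ironwood Industries Corp.
Chain via Halcyon Media Ltd → Quarry Realty LP (R2): 75% × 40% × 80% = 24% of Ironwood Industries Corp.
Aggregating (R3): 1.75% + 24% = 25.75%.
25.75% exceeds the 20% threshold by 5.75 percentage points.

5.75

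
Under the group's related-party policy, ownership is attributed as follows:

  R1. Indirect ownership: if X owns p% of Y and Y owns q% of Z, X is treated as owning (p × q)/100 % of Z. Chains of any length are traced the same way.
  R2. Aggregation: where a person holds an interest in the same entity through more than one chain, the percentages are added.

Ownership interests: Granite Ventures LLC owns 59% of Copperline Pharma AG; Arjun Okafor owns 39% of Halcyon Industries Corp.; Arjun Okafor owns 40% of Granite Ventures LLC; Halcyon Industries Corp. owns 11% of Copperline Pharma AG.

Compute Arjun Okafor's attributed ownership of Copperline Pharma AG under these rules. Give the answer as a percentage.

Chain via Granite Ventures LLC (R1): 40% × 59% = 23.6% of Copperline Pharma AG.
Chain via Halcyon Industries Corp. (R1): 39% × 11% = 4.29% of Copperline Pharma AG.
Aggregating (R2): 23.6% + 4.29% = 27.89%.

27.89%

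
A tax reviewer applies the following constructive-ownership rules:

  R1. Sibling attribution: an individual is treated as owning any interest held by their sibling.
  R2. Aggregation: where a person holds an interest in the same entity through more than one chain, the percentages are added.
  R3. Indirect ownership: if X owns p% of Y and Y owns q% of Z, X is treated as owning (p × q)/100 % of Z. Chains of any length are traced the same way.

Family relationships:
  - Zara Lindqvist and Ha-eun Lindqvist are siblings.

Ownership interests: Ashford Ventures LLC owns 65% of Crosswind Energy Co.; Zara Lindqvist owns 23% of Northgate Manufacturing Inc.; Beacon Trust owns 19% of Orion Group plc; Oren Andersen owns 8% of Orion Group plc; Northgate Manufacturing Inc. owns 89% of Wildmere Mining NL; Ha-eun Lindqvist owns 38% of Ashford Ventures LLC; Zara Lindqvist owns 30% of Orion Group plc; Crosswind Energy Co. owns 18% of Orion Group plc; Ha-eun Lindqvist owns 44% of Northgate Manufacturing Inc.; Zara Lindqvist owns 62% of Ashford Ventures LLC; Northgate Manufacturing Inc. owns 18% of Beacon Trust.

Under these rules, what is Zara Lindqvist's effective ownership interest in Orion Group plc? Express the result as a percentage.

By sibling attribution (R1), Zara Lindqvist is treated as also owning Ha-eun Lindqvist's interest in Ashford Ventures LLC, giving 62% + 38% = 100%.
By sibling attribution (R1), Zara Lindqvist is treated as also owning Ha-eun Lindqvist's interest in Northgate Manufacturing Inc, giving 23% + 44% = 67%.
Chain via Ashford Ventures LLC → Crosswind Energy Co. (R3): 100% × 65% × 18% = 11.7% of Orion Group plc.
Chain via Northgate Manufacturing Inc. → Beacon Trust (R3): 67% × 18% × 19% = 2.2914% of Orion Group plc.
Direct interest in Orion Group plc: 30%.
Aggregating (R2): 11.7% + 2.2914% + 30% = 43.9914%.

43.9914%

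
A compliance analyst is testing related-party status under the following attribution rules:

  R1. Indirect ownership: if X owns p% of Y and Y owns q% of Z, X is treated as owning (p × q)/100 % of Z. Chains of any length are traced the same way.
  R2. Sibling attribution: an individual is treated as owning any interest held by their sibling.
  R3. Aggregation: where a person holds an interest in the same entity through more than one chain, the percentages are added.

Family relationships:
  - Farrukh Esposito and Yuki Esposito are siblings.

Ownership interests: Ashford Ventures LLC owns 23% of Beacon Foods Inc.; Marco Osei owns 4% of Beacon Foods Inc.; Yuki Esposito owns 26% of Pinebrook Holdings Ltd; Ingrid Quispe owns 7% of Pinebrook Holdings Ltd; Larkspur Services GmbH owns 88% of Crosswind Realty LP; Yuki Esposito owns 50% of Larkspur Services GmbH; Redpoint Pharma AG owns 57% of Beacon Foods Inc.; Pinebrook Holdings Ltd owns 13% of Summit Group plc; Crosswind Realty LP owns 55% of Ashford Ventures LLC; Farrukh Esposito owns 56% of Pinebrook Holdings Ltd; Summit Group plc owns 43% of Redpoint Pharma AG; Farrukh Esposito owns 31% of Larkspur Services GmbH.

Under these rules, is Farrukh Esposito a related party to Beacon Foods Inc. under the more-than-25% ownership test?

By sibling attribution (R2), Farrukh Esposito is treated as also owning Yuki Esposito's interest in Larkspur Services GmbH, giving 31% + 50% = 81%.
By sibling attribution (R2), Farrukh Esposito is treated as also owning Yuki Esposito's interest in Pinebrook Holdings Ltd, giving 56% + 26% = 82%.
Chain via Larkspur Services GmbH → Crosswind Realty LP → Ashford Ventures LLC (R1): 81% × 88% × 55% × 23% = 9.01692% of Beacon Foods Inc.
Chain via Pinebrook Holdings Ltd → Summit Group plc → Redpoint Pharma AG (R1): 82% × 13% × 43% × 57% = 2.612766% of Beacon Foods Inc.
Aggregating (R3): 9.01692% + 2.612766% = 11.629686%.
11.629686% does not exceed the 25% threshold, so Farrukh is not a related party to Beacon Foods Inc.

No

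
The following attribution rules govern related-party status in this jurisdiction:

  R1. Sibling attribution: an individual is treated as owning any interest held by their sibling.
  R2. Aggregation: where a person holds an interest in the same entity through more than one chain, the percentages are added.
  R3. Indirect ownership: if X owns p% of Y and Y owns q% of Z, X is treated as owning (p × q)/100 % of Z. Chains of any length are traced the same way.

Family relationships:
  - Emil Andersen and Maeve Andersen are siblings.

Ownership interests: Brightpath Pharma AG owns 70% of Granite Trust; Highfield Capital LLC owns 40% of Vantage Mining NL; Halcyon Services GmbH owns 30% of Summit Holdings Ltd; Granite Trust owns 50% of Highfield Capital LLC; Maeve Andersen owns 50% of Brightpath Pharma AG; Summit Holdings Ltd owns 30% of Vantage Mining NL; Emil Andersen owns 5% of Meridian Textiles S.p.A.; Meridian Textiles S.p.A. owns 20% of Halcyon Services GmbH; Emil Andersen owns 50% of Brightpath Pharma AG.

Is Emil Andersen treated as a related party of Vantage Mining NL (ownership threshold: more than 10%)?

By sibling attribution (R1), Emil Andersen is treated as also owning Maeve Andersen's interest in Brightpath Pharma AG, giving 50% + 50% = 100%.
Chain via Meridian Textiles S.p.A. → Halcyon Services GmbH → Summit Holdings Ltd (R3): 5% × 20% × 30% × 30% = 0.09% of Vantage Mining NL.
Chain via Brightpath Pharma AG → Granite Trust → Highfield Capital LLC (R3): 100% × 70% × 50% × 40% = 14% of Vantage Mining NL.
Aggregating (R2): 0.09% + 14% = 14.09%.
14.09% exceeds the 10% threshold, so Emil is a related party to Vantage Mining NL.

Yes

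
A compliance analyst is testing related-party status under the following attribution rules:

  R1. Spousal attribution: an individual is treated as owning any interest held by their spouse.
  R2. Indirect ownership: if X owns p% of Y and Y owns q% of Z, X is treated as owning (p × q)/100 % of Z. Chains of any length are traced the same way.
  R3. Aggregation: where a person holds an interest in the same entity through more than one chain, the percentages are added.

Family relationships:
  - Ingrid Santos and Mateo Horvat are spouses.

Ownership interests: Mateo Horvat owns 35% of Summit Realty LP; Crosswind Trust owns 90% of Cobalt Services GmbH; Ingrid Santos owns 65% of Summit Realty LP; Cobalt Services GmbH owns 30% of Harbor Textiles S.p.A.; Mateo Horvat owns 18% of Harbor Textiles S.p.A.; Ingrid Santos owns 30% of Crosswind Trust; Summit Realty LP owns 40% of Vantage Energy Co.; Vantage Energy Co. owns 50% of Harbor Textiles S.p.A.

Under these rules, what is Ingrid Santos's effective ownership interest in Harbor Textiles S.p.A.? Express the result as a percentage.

By spousal attribution (R1), Ingrid Santos is treated as also owning Mateo Horvat's interest in Summit Realty LP, giving 65% + 35% = 100%.
By spousal attribution (R1), Ingrid Santos is treated as owning Mateo Horvat's 18% interest in Harbor Textiles S.p.A.
Chain via Summit Realty LP → Vantage Energy Co. (R2): 100% × 40% × 50% = 20% of Harbor Textiles S.p.A.
Chain via Crosswind Trust → Cobalt Services GmbH (R2): 30% × 90% × 30% = 8.1% of Harbor Textiles S.p.A.
Direct interest in Harbor Textiles S.p.A: 18%.
Aggregating (R3): 20% + 8.1% + 18% = 46.1%.

46.1%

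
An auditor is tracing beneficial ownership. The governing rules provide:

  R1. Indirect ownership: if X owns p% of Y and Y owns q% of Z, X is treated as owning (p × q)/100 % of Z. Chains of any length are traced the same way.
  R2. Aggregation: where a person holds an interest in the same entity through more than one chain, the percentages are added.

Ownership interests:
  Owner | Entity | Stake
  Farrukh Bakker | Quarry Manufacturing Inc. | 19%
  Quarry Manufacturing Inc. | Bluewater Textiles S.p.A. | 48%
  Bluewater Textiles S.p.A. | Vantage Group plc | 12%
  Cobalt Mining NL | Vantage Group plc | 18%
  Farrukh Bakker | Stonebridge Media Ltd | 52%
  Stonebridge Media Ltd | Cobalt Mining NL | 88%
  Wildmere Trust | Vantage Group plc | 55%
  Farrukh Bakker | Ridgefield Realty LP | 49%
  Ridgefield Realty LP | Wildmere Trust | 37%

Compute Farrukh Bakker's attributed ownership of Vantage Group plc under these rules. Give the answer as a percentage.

19.3027%

Chain via Stonebridge Media Ltd → Cobalt Mining NL (R1): 52% × 88% × 18% = 8.2368% of Vantage Group plc.
Chain via Ridgefield Realty LP → Wildmere Trust (R1): 49% × 37% × 55% = 9.9715% of Vantage Group plc.
Chain via Quarry Manufacturing Inc. → Bluewater Textiles S.p.A. (R1): 19% × 48% × 12% = 1.0944% of Vantage Group plc.
Aggregating (R2): 8.2368% + 9.9715% + 1.0944% = 19.3027%.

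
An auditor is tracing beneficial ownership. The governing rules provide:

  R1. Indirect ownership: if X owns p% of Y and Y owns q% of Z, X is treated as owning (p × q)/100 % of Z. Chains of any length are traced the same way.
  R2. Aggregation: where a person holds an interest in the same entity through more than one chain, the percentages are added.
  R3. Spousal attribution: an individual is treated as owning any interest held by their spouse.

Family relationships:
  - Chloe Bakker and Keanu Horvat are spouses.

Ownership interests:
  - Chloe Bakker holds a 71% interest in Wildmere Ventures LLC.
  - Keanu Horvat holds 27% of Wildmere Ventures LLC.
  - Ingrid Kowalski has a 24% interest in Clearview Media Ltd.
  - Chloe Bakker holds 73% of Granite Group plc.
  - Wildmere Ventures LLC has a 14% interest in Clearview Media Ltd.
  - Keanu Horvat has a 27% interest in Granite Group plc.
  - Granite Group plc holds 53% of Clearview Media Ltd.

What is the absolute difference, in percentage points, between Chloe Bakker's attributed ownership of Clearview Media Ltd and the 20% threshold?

By spousal attribution (R3), Chloe Bakker is treated as also owning Keanu Horvat's interest in Wildmere Ventures LLC, giving 71% + 27% = 98%.
By spousal attribution (R3), Chloe Bakker is treated as also owning Keanu Horvat's interest in Granite Group plc, giving 73% + 27% = 100%.
Chain via Wildmere Ventures LLC (R1): 98% × 14% = 13.72% of Clearview Media Ltd.
Chain via Granite Group plc (R1): 100% × 53% = 53% of Clearview Media Ltd.
Aggregating (R2): 13.72% + 53% = 66.72%.
66.72% exceeds the 20% threshold by 46.72 percentage points.

46.72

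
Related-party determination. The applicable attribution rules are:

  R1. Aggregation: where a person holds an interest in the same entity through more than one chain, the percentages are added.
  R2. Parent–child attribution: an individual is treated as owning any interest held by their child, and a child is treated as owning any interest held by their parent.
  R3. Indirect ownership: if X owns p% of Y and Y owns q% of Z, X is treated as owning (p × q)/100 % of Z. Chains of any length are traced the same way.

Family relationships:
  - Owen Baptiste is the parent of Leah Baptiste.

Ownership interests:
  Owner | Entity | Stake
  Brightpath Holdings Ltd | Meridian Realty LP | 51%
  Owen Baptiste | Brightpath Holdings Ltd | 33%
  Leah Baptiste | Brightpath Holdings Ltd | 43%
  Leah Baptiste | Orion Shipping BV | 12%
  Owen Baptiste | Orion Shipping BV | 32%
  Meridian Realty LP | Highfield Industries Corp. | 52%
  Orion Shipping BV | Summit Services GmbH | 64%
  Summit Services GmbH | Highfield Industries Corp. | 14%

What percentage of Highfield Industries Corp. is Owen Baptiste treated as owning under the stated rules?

24.0976%

By parent–child attribution (R2), Owen Baptiste is treated as also owning Leah Baptiste's interest in Orion Shipping BV, giving 32% + 12% = 44%.
By parent–child attribution (R2), Owen Baptiste is treated as also owning Leah Baptiste's interest in Brightpath Holdings Ltd, giving 33% + 43% = 76%.
Chain via Orion Shipping BV → Summit Services GmbH (R3): 44% × 64% × 14% = 3.9424% of Highfield Industries Corp.
Chain via Brightpath Holdings Ltd → Meridian Realty LP (R3): 76% × 51% × 52% = 20.1552% of Highfield Industries Corp.
Aggregating (R1): 3.9424% + 20.1552% = 24.0976%.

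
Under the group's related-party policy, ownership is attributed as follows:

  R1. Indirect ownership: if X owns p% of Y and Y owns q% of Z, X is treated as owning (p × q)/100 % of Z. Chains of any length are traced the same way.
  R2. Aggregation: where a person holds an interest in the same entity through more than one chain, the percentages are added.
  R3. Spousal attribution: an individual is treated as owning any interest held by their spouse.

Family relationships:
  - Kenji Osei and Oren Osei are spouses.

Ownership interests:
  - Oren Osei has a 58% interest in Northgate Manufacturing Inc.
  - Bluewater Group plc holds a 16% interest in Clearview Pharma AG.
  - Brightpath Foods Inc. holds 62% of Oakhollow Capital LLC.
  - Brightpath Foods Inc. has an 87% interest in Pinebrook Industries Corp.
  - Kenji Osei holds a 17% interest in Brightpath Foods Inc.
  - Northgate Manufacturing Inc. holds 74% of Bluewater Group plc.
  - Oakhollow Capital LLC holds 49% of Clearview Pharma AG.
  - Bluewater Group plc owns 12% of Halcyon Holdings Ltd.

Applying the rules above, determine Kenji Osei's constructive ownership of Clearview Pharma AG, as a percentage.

By spousal attribution (R3), Kenji Osei is treated as owning Oren Osei's 58% interest in Northgate Manufacturing Inc.
Chain via Brightpath Foods Inc. → Oakhollow Capital LLC (R1): 17% × 62% × 49% = 5.1646% of Clearview Pharma AG.
Chain via Northgate Manufacturing Inc. → Bluewater Group plc (R1): 58% × 74% × 16% = 6.8672% of Clearview Pharma AG.
Aggregating (R2): 5.1646% + 6.8672% = 12.0318%.

12.0318%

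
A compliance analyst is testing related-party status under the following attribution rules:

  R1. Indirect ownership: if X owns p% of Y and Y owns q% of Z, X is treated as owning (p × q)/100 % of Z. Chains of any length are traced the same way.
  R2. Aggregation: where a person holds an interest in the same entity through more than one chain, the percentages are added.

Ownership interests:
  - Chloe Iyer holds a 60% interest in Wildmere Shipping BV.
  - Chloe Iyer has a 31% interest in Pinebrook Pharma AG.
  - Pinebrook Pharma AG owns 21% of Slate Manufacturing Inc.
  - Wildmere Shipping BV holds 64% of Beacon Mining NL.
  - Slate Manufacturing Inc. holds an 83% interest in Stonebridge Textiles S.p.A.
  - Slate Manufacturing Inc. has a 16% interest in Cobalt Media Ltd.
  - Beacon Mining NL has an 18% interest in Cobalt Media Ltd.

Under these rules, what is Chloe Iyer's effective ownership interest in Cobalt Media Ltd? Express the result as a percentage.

7.9536%

Chain via Wildmere Shipping BV → Beacon Mining NL (R1): 60% × 64% × 18% = 6.912% of Cobalt Media Ltd.
Chain via Pinebrook Pharma AG → Slate Manufacturing Inc. (R1): 31% × 21% × 16% = 1.0416% of Cobalt Media Ltd.
Aggregating (R2): 6.912% + 1.0416% = 7.9536%.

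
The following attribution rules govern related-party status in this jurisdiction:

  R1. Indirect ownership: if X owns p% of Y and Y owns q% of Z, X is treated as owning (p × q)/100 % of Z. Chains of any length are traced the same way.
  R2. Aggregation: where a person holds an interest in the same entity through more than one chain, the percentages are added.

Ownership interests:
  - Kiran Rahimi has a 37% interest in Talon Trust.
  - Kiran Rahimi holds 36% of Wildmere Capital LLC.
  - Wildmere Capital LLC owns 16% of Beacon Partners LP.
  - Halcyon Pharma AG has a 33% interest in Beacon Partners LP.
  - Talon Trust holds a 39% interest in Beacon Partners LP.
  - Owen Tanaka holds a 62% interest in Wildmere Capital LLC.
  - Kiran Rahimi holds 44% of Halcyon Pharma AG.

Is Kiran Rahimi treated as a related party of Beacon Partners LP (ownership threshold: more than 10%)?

Yes

Chain via Halcyon Pharma AG (R1): 44% × 33% = 14.52% of Beacon Partners LP.
Chain via Wildmere Capital LLC (R1): 36% × 16% = 5.76% of Beacon Partners LP.
Chain via Talon Trust (R1): 37% × 39% = 14.43% of Beacon Partners LP.
Aggregating (R2): 14.52% + 5.76% + 14.43% = 34.71%.
34.71% exceeds the 10% threshold, so Kiran is a related party to Beacon Partners LP.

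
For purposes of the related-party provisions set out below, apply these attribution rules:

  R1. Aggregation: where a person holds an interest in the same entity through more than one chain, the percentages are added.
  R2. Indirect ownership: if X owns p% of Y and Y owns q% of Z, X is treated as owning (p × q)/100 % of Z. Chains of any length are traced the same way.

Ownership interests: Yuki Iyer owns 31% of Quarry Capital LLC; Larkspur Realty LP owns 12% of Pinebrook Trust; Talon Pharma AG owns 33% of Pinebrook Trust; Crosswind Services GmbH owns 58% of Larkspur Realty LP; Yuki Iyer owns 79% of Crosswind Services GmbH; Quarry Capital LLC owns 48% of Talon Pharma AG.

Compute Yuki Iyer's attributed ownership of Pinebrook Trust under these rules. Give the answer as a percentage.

Chain via Crosswind Services GmbH → Larkspur Realty LP (R2): 79% × 58% × 12% = 5.4984% of Pinebrook Trust.
Chain via Quarry Capital LLC → Talon Pharma AG (R2): 31% × 48% × 33% = 4.9104% of Pinebrook Trust.
Aggregating (R1): 5.4984% + 4.9104% = 10.4088%.

10.4088%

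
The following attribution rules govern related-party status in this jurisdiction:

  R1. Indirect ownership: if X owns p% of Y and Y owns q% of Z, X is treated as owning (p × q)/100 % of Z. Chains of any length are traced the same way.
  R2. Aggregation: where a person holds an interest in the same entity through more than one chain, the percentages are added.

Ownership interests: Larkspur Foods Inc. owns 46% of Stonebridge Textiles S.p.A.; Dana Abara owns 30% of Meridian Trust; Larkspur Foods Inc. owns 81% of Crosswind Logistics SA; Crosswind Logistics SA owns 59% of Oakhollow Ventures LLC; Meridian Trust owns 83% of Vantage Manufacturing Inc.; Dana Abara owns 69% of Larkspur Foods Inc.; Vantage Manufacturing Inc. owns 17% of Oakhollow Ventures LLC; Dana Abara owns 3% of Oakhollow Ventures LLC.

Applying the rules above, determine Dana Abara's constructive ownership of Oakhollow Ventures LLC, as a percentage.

Chain via Meridian Trust → Vantage Manufacturing Inc. (R1): 30% × 83% × 17% = 4.233% of Oakhollow Ventures LLC.
Chain via Larkspur Foods Inc. → Crosswind Logistics SA (R1): 69% × 81% × 59% = 32.9751% of Oakhollow Ventures LLC.
Direct interest in Oakhollow Ventures LLC: 3%.
Aggregating (R2): 4.233% + 32.9751% + 3% = 40.2081%.

40.2081%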